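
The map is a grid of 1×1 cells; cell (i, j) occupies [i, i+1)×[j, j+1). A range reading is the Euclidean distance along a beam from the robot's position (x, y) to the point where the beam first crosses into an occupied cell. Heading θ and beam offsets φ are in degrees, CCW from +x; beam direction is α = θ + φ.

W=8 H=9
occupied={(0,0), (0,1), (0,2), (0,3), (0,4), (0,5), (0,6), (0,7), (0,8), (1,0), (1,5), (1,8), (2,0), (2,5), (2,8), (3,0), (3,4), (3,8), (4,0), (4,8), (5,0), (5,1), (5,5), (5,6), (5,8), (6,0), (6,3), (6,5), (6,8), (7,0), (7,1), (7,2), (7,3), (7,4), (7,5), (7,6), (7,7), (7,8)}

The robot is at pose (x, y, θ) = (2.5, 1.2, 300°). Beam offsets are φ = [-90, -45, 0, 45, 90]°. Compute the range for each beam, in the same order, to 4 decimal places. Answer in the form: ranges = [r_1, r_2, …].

ranges = [0.4000, 0.2071, 0.2309, 0.7727, 4.0415]

beam 1: φ=-90°, α=210°
  cosα=-0.8660 sinα=-0.5000 | (2,1) | tMaxX 0.5774 tMaxY 0.4000 | tΔX 1.1547 tΔY 2.0000
    t=0.4000 [y] (2,0) — stop
  → r_1 = 0.4000
beam 2: φ=-45°, α=255°
  cosα=-0.2588 sinα=-0.9659 | (2,1) | tMaxX 1.9319 tMaxY 0.2071 | tΔX 3.8637 tΔY 1.0353
    t=0.2071 [y] (2,0) — stop
  → r_2 = 0.2071
beam 3: φ=0°, α=300°
  cosα=0.5000 sinα=-0.8660 | (2,1) | tMaxX 1.0000 tMaxY 0.2309 | tΔX 2.0000 tΔY 1.1547
    t=0.2309 [y] (2,0) — stop
  → r_3 = 0.2309
beam 4: φ=45°, α=345°
  cosα=0.9659 sinα=-0.2588 | (2,1) | tMaxX 0.5176 tMaxY 0.7727 | tΔX 1.0353 tΔY 3.8637
    t=0.5176 [x] (3,1)
    t=0.7727 [y] (3,0) — stop
  → r_4 = 0.7727
beam 5: φ=90°, α=30°
  cosα=0.8660 sinα=0.5000 | (2,1) | tMaxX 0.5774 tMaxY 1.6000 | tΔX 1.1547 tΔY 2.0000
    t=0.5774 [x] (3,1)
    t=1.6000 [y] (3,2)
    t=1.7321 [x] (4,2)
    t=2.8868 [x] (5,2)
    t=3.6000 [y] (5,3)
    t=4.0415 [x] (6,3) — stop
  → r_5 = 4.0415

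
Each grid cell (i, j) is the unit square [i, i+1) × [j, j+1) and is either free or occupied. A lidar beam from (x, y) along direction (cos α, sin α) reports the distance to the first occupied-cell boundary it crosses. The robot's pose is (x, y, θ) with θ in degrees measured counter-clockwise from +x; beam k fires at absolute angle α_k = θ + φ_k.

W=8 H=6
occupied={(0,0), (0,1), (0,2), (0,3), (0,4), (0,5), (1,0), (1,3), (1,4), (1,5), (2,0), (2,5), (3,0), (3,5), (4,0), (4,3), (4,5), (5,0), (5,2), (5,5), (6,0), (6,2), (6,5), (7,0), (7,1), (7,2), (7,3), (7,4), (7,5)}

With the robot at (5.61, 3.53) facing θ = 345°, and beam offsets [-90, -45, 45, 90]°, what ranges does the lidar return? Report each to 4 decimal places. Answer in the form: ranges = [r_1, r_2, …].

ranges = [0.5487, 0.6120, 1.6050, 1.5219]

beam 1: φ=-90°, α=255°
  d=(-0.2588,-0.9659)  start (5,3)  tX=2.3569 tY=0.5487  stride 1/|dx|=3.8637 1/|dy|=1.0353
    cross y-line → (5,2), t=0.5487 (wall)
  → r_1 = 0.5487
beam 2: φ=-45°, α=300°
  d=(0.5000,-0.8660)  start (5,3)  tX=0.7800 tY=0.6120  stride 1/|dx|=2.0000 1/|dy|=1.1547
    cross y-line → (5,2), t=0.6120 (wall)
  → r_2 = 0.6120
beam 3: φ=45°, α=30°
  d=(0.8660,0.5000)  start (5,3)  tX=0.4503 tY=0.9400  stride 1/|dx|=1.1547 1/|dy|=2.0000
    cross x-line → (6,3), t=0.4503
    cross y-line → (6,4), t=0.9400
    cross x-line → (7,4), t=1.6050 (wall)
  → r_3 = 1.6050
beam 4: φ=90°, α=75°
  d=(0.2588,0.9659)  start (5,3)  tX=1.5068 tY=0.4866  stride 1/|dx|=3.8637 1/|dy|=1.0353
    cross y-line → (5,4), t=0.4866
    cross x-line → (6,4), t=1.5068
    cross y-line → (6,5), t=1.5219 (wall)
  → r_4 = 1.5219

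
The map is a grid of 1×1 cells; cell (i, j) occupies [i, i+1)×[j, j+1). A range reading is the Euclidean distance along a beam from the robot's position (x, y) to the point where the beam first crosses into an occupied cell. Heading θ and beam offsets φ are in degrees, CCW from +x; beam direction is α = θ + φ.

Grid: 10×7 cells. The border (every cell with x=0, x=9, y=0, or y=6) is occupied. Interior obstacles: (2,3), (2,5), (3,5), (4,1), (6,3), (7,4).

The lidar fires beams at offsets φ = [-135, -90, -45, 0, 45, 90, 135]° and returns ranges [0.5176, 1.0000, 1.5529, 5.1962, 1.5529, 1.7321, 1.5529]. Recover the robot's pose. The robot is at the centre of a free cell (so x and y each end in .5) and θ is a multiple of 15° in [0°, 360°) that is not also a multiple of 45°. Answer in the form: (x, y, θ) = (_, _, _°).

Candidates: 34 free-cell centres × 16 headings = 544 poses. Raycast each; keep the one whose scan matches to 4 dp.
  (1.5, 5.5, 255°): beam 1 = 0.5774 ≠ 0.5176 ✗
  (3.5, 2.5, 75°): beam 1 = 1.0000 ≠ 0.5176 ✗
  (7.5, 1.5, 240°): beam 1 = 1.9319 ≠ 0.5176 ✗
  (4.5, 5.5, 240°): beam 2 = 0.5774 ≠ 1.0000 ✗
  …
  (2.5, 1.5, 60°): r_1=0.5176, r_2=1.0000, r_3=1.5529, r_4=5.1962, r_5=1.5529, r_6=1.7321, r_7=1.5529 — all match ✓
No second candidate reproduces the full scan.

(x, y, θ) = (2.5, 1.5, 60°)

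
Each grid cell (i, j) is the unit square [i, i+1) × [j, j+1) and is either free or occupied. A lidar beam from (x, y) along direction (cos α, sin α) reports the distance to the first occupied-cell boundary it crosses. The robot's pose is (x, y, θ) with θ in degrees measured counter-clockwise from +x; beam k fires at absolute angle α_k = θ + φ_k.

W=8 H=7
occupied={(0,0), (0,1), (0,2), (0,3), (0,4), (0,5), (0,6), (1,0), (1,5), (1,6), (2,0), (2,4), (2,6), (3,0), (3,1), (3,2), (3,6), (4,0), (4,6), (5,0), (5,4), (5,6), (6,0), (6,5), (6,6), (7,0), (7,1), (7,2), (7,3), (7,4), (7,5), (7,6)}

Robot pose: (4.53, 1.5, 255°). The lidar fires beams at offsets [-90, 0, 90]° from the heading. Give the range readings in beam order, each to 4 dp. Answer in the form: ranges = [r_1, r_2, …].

beam 1: φ=-90°, α=165°
  direction (-0.9659, 0.2588); cell (4,1); t to first gridline: x 0.5487, y 1.9319 (then +1.0353 / +3.8637)
    (3,1) via x @ 0.5487  # hit
  → r_1 = 0.5487
beam 2: φ=0°, α=255°
  direction (-0.2588, -0.9659); cell (4,1); t to first gridline: x 2.0478, y 0.5176 (then +3.8637 / +1.0353)
    (4,0) via y @ 0.5176  # hit
  → r_2 = 0.5176
beam 3: φ=90°, α=345°
  direction (0.9659, -0.2588); cell (4,1); t to first gridline: x 0.4866, y 1.9319 (then +1.0353 / +3.8637)
    (5,1) via x @ 0.4866
    (6,1) via x @ 1.5219
    (6,0) via y @ 1.9319  # hit
  → r_3 = 1.9319

ranges = [0.5487, 0.5176, 1.9319]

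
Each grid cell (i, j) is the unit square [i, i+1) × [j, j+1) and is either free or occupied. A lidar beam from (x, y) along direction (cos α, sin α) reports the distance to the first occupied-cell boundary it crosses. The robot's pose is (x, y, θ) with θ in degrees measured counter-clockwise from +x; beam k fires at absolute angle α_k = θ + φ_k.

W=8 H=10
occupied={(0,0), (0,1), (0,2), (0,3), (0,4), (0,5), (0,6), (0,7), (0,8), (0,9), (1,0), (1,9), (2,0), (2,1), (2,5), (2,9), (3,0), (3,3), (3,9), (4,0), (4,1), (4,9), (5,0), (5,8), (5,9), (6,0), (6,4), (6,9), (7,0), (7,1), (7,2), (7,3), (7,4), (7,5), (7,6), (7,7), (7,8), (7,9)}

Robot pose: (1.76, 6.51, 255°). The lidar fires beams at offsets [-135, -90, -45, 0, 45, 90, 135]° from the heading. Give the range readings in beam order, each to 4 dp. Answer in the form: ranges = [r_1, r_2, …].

beam 1: φ=-135°, α=120°
  dir = (cos 120°, sin 120°) = (-0.5000, 0.8660); from cell (1,6)
  next x-line at t=1.5200, next y-line at t=0.5658; Δt_x=2.0000, Δt_y=1.1547
    y: enter (1,7) at t=0.5658
    x: enter (0,7) at t=1.5200 ← occupied
  → r_1 = 1.5200
beam 2: φ=-90°, α=165°
  dir = (cos 165°, sin 165°) = (-0.9659, 0.2588); from cell (1,6)
  next x-line at t=0.7868, next y-line at t=1.8932; Δt_x=1.0353, Δt_y=3.8637
    x: enter (0,6) at t=0.7868 ← occupied
  → r_2 = 0.7868
beam 3: φ=-45°, α=210°
  dir = (cos 210°, sin 210°) = (-0.8660, -0.5000); from cell (1,6)
  next x-line at t=0.8776, next y-line at t=1.0200; Δt_x=1.1547, Δt_y=2.0000
    x: enter (0,6) at t=0.8776 ← occupied
  → r_3 = 0.8776
beam 4: φ=0°, α=255°
  dir = (cos 255°, sin 255°) = (-0.2588, -0.9659); from cell (1,6)
  next x-line at t=2.9364, next y-line at t=0.5280; Δt_x=3.8637, Δt_y=1.0353
    y: enter (1,5) at t=0.5280
    y: enter (1,4) at t=1.5633
    y: enter (1,3) at t=2.5985
    x: enter (0,3) at t=2.9364 ← occupied
  → r_4 = 2.9364
beam 5: φ=45°, α=300°
  dir = (cos 300°, sin 300°) = (0.5000, -0.8660); from cell (1,6)
  next x-line at t=0.4800, next y-line at t=0.5889; Δt_x=2.0000, Δt_y=1.1547
    x: enter (2,6) at t=0.4800
    y: enter (2,5) at t=0.5889 ← occupied
  → r_5 = 0.5889
beam 6: φ=90°, α=345°
  dir = (cos 345°, sin 345°) = (0.9659, -0.2588); from cell (1,6)
  next x-line at t=0.2485, next y-line at t=1.9705; Δt_x=1.0353, Δt_y=3.8637
    x: enter (2,6) at t=0.2485
    x: enter (3,6) at t=1.2837
    y: enter (3,5) at t=1.9705
    x: enter (4,5) at t=2.3190
    x: enter (5,5) at t=3.3543
    x: enter (6,5) at t=4.3896
    x: enter (7,5) at t=5.4248 ← occupied
  → r_6 = 5.4248
beam 7: φ=135°, α=30°
  dir = (cos 30°, sin 30°) = (0.8660, 0.5000); from cell (1,6)
  next x-line at t=0.2771, next y-line at t=0.9800; Δt_x=1.1547, Δt_y=2.0000
    x: enter (2,6) at t=0.2771
    y: enter (2,7) at t=0.9800
    x: enter (3,7) at t=1.4318
    x: enter (4,7) at t=2.5865
    y: enter (4,8) at t=2.9800
    x: enter (5,8) at t=3.7412 ← occupied
  → r_7 = 3.7412

ranges = [1.5200, 0.7868, 0.8776, 2.9364, 0.5889, 5.4248, 3.7412]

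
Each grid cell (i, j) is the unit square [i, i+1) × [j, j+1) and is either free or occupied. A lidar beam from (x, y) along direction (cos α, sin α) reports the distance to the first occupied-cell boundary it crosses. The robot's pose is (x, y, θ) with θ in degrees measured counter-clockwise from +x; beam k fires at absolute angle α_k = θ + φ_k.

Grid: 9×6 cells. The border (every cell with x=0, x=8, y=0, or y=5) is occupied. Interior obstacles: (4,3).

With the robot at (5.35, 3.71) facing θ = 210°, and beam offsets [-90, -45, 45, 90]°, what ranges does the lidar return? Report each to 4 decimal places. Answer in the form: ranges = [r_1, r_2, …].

beam 1: φ=-90°, α=120°
  direction (-0.5000, 0.8660); cell (5,3); t to first gridline: x 0.7000, y 0.3349 (then +2.0000 / +1.1547)
    (5,4) via y @ 0.3349
    (4,4) via x @ 0.7000
    (4,5) via y @ 1.4896  # hit
  → r_1 = 1.4896
beam 2: φ=-45°, α=165°
  direction (-0.9659, 0.2588); cell (5,3); t to first gridline: x 0.3623, y 1.1205 (then +1.0353 / +3.8637)
    (4,3) via x @ 0.3623  # hit
  → r_2 = 0.3623
beam 3: φ=45°, α=255°
  direction (-0.2588, -0.9659); cell (5,3); t to first gridline: x 1.3523, y 0.7350 (then +3.8637 / +1.0353)
    (5,2) via y @ 0.7350
    (4,2) via x @ 1.3523
    (4,1) via y @ 1.7703
    (4,0) via y @ 2.8056  # hit
  → r_3 = 2.8056
beam 4: φ=90°, α=300°
  direction (0.5000, -0.8660); cell (5,3); t to first gridline: x 1.3000, y 0.8198 (then +2.0000 / +1.1547)
    (5,2) via y @ 0.8198
    (6,2) via x @ 1.3000
    (6,1) via y @ 1.9745
    (6,0) via y @ 3.1292  # hit
  → r_4 = 3.1292

ranges = [1.4896, 0.3623, 2.8056, 3.1292]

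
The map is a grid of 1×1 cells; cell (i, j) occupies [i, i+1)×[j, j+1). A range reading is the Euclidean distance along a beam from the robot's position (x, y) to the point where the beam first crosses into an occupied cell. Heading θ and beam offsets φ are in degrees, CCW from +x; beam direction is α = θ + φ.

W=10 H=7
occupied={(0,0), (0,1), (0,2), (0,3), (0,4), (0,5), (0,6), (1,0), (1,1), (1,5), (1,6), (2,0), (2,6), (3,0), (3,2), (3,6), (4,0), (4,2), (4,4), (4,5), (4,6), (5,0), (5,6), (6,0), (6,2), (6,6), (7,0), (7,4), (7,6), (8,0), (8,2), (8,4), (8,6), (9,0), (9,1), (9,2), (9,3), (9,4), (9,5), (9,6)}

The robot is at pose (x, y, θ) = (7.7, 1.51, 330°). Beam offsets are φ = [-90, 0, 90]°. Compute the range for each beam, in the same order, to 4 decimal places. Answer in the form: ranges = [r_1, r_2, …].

beam 1: φ=-90°, α=240°
  d=(-0.5000,-0.8660)  start (7,1)  tX=1.4000 tY=0.5889  stride 1/|dx|=2.0000 1/|dy|=1.1547
    cross y-line → (7,0), t=0.5889 (wall)
  → r_1 = 0.5889
beam 2: φ=0°, α=330°
  d=(0.8660,-0.5000)  start (7,1)  tX=0.3464 tY=1.0200  stride 1/|dx|=1.1547 1/|dy|=2.0000
    cross x-line → (8,1), t=0.3464
    cross y-line → (8,0), t=1.0200 (wall)
  → r_2 = 1.0200
beam 3: φ=90°, α=60°
  d=(0.5000,0.8660)  start (7,1)  tX=0.6000 tY=0.5658  stride 1/|dx|=2.0000 1/|dy|=1.1547
    cross y-line → (7,2), t=0.5658
    cross x-line → (8,2), t=0.6000 (wall)
  → r_3 = 0.6000

ranges = [0.5889, 1.0200, 0.6000]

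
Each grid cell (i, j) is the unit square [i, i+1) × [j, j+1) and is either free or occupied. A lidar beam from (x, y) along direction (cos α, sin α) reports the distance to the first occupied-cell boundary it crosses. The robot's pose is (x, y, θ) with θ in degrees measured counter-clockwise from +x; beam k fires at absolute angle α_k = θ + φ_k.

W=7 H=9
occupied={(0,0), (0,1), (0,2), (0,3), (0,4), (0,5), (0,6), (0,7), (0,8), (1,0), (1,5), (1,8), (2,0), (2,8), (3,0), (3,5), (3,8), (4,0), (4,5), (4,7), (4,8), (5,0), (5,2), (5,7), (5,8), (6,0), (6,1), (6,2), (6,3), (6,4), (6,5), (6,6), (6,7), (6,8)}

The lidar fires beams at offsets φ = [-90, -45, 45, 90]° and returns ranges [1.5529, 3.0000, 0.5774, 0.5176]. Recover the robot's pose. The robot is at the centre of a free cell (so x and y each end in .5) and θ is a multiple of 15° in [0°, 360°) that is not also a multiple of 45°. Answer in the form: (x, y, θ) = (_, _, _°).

Candidates: 29 free-cell centres × 16 headings = 464 poses. Raycast each; keep the one whose scan matches to 4 dp.
  (4.5, 2.5, 345°): beam 2 = 1.7321 ≠ 3.0000 ✗
  (4.5, 3.5, 105°): beam 3 = 3.0000 ≠ 0.5774 ✗
  (2.5, 6.5, 150°): beam 1 = 1.7321 ≠ 1.5529 ✗
  (4.5, 4.5, 210°): beam 1 = 0.5774 ≠ 1.5529 ✗
  …
  (1.5, 7.5, 15°): r_1=1.5529, r_2=3.0000, r_3=0.5774, r_4=0.5176 — all match ✓
Unique over the lattice → pose = (1.5, 7.5, 15°).

(x, y, θ) = (1.5, 7.5, 15°)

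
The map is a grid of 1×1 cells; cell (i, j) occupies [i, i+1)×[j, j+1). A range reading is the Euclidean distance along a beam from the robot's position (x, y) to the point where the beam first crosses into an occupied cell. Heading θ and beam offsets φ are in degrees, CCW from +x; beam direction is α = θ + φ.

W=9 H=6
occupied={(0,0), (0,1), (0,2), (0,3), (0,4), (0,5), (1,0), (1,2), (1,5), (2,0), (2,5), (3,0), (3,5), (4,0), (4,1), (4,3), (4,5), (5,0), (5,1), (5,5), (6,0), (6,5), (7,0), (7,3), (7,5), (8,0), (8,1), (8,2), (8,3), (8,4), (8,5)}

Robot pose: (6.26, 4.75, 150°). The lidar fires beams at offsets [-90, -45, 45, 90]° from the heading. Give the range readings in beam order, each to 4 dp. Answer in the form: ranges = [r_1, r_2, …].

ranges = [0.2887, 0.2588, 5.4456, 3.1754]

beam 1: φ=-90°, α=60°
  direction (0.5000, 0.8660); cell (6,4); t to first gridline: x 1.4800, y 0.2887 (then +2.0000 / +1.1547)
    (6,5) via y @ 0.2887  # hit
  → r_1 = 0.2887
beam 2: φ=-45°, α=105°
  direction (-0.2588, 0.9659); cell (6,4); t to first gridline: x 1.0046, y 0.2588 (then +3.8637 / +1.0353)
    (6,5) via y @ 0.2588  # hit
  → r_2 = 0.2588
beam 3: φ=45°, α=195°
  direction (-0.9659, -0.2588); cell (6,4); t to first gridline: x 0.2692, y 2.8978 (then +1.0353 / +3.8637)
    (5,4) via x @ 0.2692
    (4,4) via x @ 1.3044
    (3,4) via x @ 2.3397
    (3,3) via y @ 2.8978
    (2,3) via x @ 3.3750
    (1,3) via x @ 4.4103
    (0,3) via x @ 5.4456  # hit
  → r_3 = 5.4456
beam 4: φ=90°, α=240°
  direction (-0.5000, -0.8660); cell (6,4); t to first gridline: x 0.5200, y 0.8660 (then +2.0000 / +1.1547)
    (5,4) via x @ 0.5200
    (5,3) via y @ 0.8660
    (5,2) via y @ 2.0207
    (4,2) via x @ 2.5200
    (4,1) via y @ 3.1754  # hit
  → r_4 = 3.1754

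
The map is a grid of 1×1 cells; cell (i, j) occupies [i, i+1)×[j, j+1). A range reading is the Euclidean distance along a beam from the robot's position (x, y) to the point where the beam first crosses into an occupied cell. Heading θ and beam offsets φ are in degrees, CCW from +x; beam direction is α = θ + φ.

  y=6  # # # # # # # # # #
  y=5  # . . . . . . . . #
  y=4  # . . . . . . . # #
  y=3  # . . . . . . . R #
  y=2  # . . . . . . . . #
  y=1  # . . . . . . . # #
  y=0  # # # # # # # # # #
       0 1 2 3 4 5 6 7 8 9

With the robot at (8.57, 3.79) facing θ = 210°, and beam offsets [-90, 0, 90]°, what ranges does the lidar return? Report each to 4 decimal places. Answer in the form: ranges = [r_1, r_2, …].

ranges = [0.2425, 5.5800, 0.8600]

beam 1: φ=-90°, α=120°
  d=(-0.5000,0.8660)  start (8,3)  tX=1.1400 tY=0.2425  stride 1/|dx|=2.0000 1/|dy|=1.1547
    cross y-line → (8,4), t=0.2425 (wall)
  → r_1 = 0.2425
beam 2: φ=0°, α=210°
  d=(-0.8660,-0.5000)  start (8,3)  tX=0.6582 tY=1.5800  stride 1/|dx|=1.1547 1/|dy|=2.0000
    cross x-line → (7,3), t=0.6582
    cross y-line → (7,2), t=1.5800
    cross x-line → (6,2), t=1.8129
    cross x-line → (5,2), t=2.9676
    cross y-line → (5,1), t=3.5800
    cross x-line → (4,1), t=4.1223
    cross x-line → (3,1), t=5.2770
    cross y-line → (3,0), t=5.5800 (wall)
  → r_2 = 5.5800
beam 3: φ=90°, α=300°
  d=(0.5000,-0.8660)  start (8,3)  tX=0.8600 tY=0.9122  stride 1/|dx|=2.0000 1/|dy|=1.1547
    cross x-line → (9,3), t=0.8600 (wall)
  → r_3 = 0.8600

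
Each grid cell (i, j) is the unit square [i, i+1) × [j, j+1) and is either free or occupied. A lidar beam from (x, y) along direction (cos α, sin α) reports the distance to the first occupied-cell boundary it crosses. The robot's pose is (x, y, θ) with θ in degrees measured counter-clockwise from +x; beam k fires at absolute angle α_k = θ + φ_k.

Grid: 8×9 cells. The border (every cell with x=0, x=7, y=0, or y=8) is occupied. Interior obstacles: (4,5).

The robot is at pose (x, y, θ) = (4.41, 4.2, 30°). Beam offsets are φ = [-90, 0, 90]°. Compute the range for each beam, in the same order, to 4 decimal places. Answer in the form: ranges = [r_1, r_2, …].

ranges = [3.6950, 2.9907, 4.3879]

beam 1: φ=-90°, α=300°
  direction (0.5000, -0.8660); cell (4,4); t to first gridline: x 1.1800, y 0.2309 (then +2.0000 / +1.1547)
    (4,3) via y @ 0.2309
    (5,3) via x @ 1.1800
    (5,2) via y @ 1.3856
    (5,1) via y @ 2.5403
    (6,1) via x @ 3.1800
    (6,0) via y @ 3.6950  # hit
  → r_1 = 3.6950
beam 2: φ=0°, α=30°
  direction (0.8660, 0.5000); cell (4,4); t to first gridline: x 0.6813, y 1.6000 (then +1.1547 / +2.0000)
    (5,4) via x @ 0.6813
    (5,5) via y @ 1.6000
    (6,5) via x @ 1.8360
    (7,5) via x @ 2.9907  # hit
  → r_2 = 2.9907
beam 3: φ=90°, α=120°
  direction (-0.5000, 0.8660); cell (4,4); t to first gridline: x 0.8200, y 0.9238 (then +2.0000 / +1.1547)
    (3,4) via x @ 0.8200
    (3,5) via y @ 0.9238
    (3,6) via y @ 2.0785
    (2,6) via x @ 2.8200
    (2,7) via y @ 3.2332
    (2,8) via y @ 4.3879  # hit
  → r_3 = 4.3879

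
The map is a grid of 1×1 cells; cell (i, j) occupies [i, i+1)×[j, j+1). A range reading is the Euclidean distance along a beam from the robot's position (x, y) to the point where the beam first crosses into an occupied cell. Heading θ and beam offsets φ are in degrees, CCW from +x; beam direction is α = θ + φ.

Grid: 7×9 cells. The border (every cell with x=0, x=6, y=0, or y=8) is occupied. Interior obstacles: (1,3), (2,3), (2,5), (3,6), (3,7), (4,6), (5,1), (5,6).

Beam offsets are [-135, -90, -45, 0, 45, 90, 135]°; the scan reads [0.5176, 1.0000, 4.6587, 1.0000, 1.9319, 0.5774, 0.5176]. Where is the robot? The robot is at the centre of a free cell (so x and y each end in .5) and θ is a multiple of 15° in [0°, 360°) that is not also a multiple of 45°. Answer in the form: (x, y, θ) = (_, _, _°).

(x, y, θ) = (1.5, 4.5, 60°)

The pose lattice has 27·16 = 432 candidates. Test each by forward raycasting.
  (2.5, 6.5, 345°): beam 1 = 1.7321 ≠ 0.5176 ✗
  (2.5, 1.5, 15°): beam 1 = 0.5774 ≠ 0.5176 ✗
  (4.5, 2.5, 255°): beam 1 = 3.0000 ≠ 0.5176 ✗
  (3.5, 4.5, 120°): beam 1 = 2.5882 ≠ 0.5176 ✗
  (3.5, 3.5, 255°): beam 1 = 1.7321 ≠ 0.5176 ✗
  …
  (1.5, 4.5, 60°): r_1=0.5176, r_2=1.0000, r_3=4.6587, r_4=1.0000, r_5=1.9319, r_6=0.5774, r_7=0.5176 — all match ✓
Unique over the lattice → pose = (1.5, 4.5, 60°).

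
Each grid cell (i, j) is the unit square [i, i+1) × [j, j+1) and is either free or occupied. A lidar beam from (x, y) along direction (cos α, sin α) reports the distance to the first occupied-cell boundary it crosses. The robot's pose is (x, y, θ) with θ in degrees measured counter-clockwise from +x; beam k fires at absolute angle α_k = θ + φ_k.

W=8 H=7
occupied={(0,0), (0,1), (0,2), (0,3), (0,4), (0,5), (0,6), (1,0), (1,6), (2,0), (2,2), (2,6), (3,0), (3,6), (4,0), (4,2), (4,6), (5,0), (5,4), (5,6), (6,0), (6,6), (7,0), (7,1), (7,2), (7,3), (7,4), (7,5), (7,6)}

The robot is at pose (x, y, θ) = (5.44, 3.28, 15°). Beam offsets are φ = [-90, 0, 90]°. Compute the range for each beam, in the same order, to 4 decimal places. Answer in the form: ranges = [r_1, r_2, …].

beam 1: φ=-90°, α=285°
  direction (0.2588, -0.9659); cell (5,3); t to first gridline: x 2.1637, y 0.2899 (then +3.8637 / +1.0353)
    (5,2) via y @ 0.2899
    (5,1) via y @ 1.3252
    (6,1) via x @ 2.1637
    (6,0) via y @ 2.3604  # hit
  → r_1 = 2.3604
beam 2: φ=0°, α=15°
  direction (0.9659, 0.2588); cell (5,3); t to first gridline: x 0.5798, y 2.7819 (then +1.0353 / +3.8637)
    (6,3) via x @ 0.5798
    (7,3) via x @ 1.6150  # hit
  → r_2 = 1.6150
beam 3: φ=90°, α=105°
  direction (-0.2588, 0.9659); cell (5,3); t to first gridline: x 1.7000, y 0.7454 (then +3.8637 / +1.0353)
    (5,4) via y @ 0.7454  # hit
  → r_3 = 0.7454

ranges = [2.3604, 1.6150, 0.7454]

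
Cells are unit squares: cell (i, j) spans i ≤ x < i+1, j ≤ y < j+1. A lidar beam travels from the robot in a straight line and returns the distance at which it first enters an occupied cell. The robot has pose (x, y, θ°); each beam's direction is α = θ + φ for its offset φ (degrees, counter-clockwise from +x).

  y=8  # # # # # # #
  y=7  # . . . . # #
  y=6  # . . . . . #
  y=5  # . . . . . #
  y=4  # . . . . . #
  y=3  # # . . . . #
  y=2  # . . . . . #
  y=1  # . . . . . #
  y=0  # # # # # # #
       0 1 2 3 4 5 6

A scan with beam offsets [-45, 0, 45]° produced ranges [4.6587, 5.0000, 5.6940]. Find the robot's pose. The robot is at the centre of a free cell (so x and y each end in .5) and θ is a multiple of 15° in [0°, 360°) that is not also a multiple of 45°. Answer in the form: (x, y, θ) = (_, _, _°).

Enumerate (i+0.5, j+0.5, θ) over the 33 free cells and 16 admissible headings. For each, cast all 3 beams and compare to the given ranges.
  (5.5, 5.5, 345°): beam 1 = 1.0000 ≠ 4.6587 ✗
  (5.5, 3.5, 240°): beam 2 = 2.8868 ≠ 5.0000 ✗
  (2.5, 1.5, 255°): beam 1 = 1.0000 ≠ 4.6587 ✗
  …
  (5.5, 6.5, 210°): r_1=4.6587, r_2=5.0000, r_3=5.6940 — all match ✓
Only this pose fits every beam.

(x, y, θ) = (5.5, 6.5, 210°)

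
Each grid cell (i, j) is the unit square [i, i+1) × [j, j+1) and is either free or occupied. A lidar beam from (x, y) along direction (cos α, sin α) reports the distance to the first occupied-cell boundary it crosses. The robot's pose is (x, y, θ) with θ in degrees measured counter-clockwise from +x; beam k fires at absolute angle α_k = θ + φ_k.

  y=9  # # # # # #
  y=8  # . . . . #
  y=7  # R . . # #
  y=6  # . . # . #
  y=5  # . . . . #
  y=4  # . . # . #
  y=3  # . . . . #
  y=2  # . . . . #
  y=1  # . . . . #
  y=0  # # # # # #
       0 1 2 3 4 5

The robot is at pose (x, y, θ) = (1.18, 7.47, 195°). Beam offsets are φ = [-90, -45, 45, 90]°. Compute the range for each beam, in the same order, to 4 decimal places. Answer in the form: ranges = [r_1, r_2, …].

beam 1: φ=-90°, α=105°
  direction (-0.2588, 0.9659); cell (1,7); t to first gridline: x 0.6955, y 0.5487 (then +3.8637 / +1.0353)
    (1,8) via y @ 0.5487
    (0,8) via x @ 0.6955  # hit
  → r_1 = 0.6955
beam 2: φ=-45°, α=150°
  direction (-0.8660, 0.5000); cell (1,7); t to first gridline: x 0.2078, y 1.0600 (then +1.1547 / +2.0000)
    (0,7) via x @ 0.2078  # hit
  → r_2 = 0.2078
beam 3: φ=45°, α=240°
  direction (-0.5000, -0.8660); cell (1,7); t to first gridline: x 0.3600, y 0.5427 (then +2.0000 / +1.1547)
    (0,7) via x @ 0.3600  # hit
  → r_3 = 0.3600
beam 4: φ=90°, α=285°
  direction (0.2588, -0.9659); cell (1,7); t to first gridline: x 3.1682, y 0.4866 (then +3.8637 / +1.0353)
    (1,6) via y @ 0.4866
    (1,5) via y @ 1.5219
    (1,4) via y @ 2.5571
    (2,4) via x @ 3.1682
    (2,3) via y @ 3.5924
    (2,2) via y @ 4.6277
    (2,1) via y @ 5.6630
    (2,0) via y @ 6.6982  # hit
  → r_4 = 6.6982

ranges = [0.6955, 0.2078, 0.3600, 6.6982]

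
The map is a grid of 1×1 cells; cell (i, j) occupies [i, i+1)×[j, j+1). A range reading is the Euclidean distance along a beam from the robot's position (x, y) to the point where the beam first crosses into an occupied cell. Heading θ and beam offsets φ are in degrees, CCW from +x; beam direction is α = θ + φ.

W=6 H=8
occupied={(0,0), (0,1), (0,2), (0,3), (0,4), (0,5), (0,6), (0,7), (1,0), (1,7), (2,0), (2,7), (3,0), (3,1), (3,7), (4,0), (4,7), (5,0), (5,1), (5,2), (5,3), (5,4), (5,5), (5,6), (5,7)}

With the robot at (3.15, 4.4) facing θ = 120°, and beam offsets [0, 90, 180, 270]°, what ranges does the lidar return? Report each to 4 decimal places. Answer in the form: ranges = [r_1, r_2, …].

ranges = [3.0022, 2.4826, 3.7000, 2.1362]

beam 1: φ=0°, α=120°
  direction (-0.5000, 0.8660); cell (3,4); t to first gridline: x 0.3000, y 0.6928 (then +2.0000 / +1.1547)
    (2,4) via x @ 0.3000
    (2,5) via y @ 0.6928
    (2,6) via y @ 1.8475
    (1,6) via x @ 2.3000
    (1,7) via y @ 3.0022  # hit
  → r_1 = 3.0022
beam 2: φ=90°, α=210°
  direction (-0.8660, -0.5000); cell (3,4); t to first gridline: x 0.1732, y 0.8000 (then +1.1547 / +2.0000)
    (2,4) via x @ 0.1732
    (2,3) via y @ 0.8000
    (1,3) via x @ 1.3279
    (0,3) via x @ 2.4826  # hit
  → r_2 = 2.4826
beam 3: φ=180°, α=300°
  direction (0.5000, -0.8660); cell (3,4); t to first gridline: x 1.7000, y 0.4619 (then +2.0000 / +1.1547)
    (3,3) via y @ 0.4619
    (3,2) via y @ 1.6166
    (4,2) via x @ 1.7000
    (4,1) via y @ 2.7713
    (5,1) via x @ 3.7000  # hit
  → r_3 = 3.7000
beam 4: φ=270°, α=30°
  direction (0.8660, 0.5000); cell (3,4); t to first gridline: x 0.9815, y 1.2000 (then +1.1547 / +2.0000)
    (4,4) via x @ 0.9815
    (4,5) via y @ 1.2000
    (5,5) via x @ 2.1362  # hit
  → r_4 = 2.1362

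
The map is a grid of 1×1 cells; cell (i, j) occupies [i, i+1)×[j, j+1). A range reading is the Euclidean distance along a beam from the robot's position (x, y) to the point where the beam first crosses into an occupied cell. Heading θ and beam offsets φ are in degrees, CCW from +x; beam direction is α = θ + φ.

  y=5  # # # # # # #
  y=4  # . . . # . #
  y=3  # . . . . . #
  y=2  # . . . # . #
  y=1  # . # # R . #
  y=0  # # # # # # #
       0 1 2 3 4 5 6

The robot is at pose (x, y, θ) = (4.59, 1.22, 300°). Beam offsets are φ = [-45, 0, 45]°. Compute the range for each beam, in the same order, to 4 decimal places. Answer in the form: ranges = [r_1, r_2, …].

beam 1: φ=-45°, α=255°
  direction (-0.2588, -0.9659); cell (4,1); t to first gridline: x 2.2796, y 0.2278 (then +3.8637 / +1.0353)
    (4,0) via y @ 0.2278  # hit
  → r_1 = 0.2278
beam 2: φ=0°, α=300°
  direction (0.5000, -0.8660); cell (4,1); t to first gridline: x 0.8200, y 0.2540 (then +2.0000 / +1.1547)
    (4,0) via y @ 0.2540  # hit
  → r_2 = 0.2540
beam 3: φ=45°, α=345°
  direction (0.9659, -0.2588); cell (4,1); t to first gridline: x 0.4245, y 0.8500 (then +1.0353 / +3.8637)
    (5,1) via x @ 0.4245
    (5,0) via y @ 0.8500  # hit
  → r_3 = 0.8500

ranges = [0.2278, 0.2540, 0.8500]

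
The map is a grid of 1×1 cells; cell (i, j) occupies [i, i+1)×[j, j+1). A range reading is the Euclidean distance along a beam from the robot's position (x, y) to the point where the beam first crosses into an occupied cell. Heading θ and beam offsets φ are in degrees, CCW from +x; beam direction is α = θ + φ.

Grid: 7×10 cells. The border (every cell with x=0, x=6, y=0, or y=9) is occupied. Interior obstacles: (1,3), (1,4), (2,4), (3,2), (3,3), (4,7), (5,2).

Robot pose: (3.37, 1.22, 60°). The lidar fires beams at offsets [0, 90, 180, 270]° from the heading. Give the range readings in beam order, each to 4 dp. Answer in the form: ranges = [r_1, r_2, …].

ranges = [0.9007, 2.7366, 0.2540, 0.4400]

beam 1: φ=0°, α=60°
  direction (0.5000, 0.8660); cell (3,1); t to first gridline: x 1.2600, y 0.9007 (then +2.0000 / +1.1547)
    (3,2) via y @ 0.9007  # hit
  → r_1 = 0.9007
beam 2: φ=90°, α=150°
  direction (-0.8660, 0.5000); cell (3,1); t to first gridline: x 0.4272, y 1.5600 (then +1.1547 / +2.0000)
    (2,1) via x @ 0.4272
    (2,2) via y @ 1.5600
    (1,2) via x @ 1.5819
    (0,2) via x @ 2.7366  # hit
  → r_2 = 2.7366
beam 3: φ=180°, α=240°
  direction (-0.5000, -0.8660); cell (3,1); t to first gridline: x 0.7400, y 0.2540 (then +2.0000 / +1.1547)
    (3,0) via y @ 0.2540  # hit
  → r_3 = 0.2540
beam 4: φ=270°, α=330°
  direction (0.8660, -0.5000); cell (3,1); t to first gridline: x 0.7275, y 0.4400 (then +1.1547 / +2.0000)
    (3,0) via y @ 0.4400  # hit
  → r_4 = 0.4400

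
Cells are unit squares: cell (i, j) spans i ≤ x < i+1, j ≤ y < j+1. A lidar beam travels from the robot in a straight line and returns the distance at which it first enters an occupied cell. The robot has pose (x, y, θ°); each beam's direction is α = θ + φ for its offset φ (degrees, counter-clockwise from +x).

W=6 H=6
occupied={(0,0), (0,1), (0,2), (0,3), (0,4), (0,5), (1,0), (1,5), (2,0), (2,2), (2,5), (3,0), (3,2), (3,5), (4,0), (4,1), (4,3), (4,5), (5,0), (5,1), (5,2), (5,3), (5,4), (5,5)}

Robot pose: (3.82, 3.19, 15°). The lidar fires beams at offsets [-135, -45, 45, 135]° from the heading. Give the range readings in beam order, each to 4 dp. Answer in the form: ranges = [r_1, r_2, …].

ranges = [0.2194, 0.2078, 0.3600, 3.2563]

beam 1: φ=-135°, α=240°
  direction (-0.5000, -0.8660); cell (3,3); t to first gridline: x 1.6400, y 0.2194 (then +2.0000 / +1.1547)
    (3,2) via y @ 0.2194  # hit
  → r_1 = 0.2194
beam 2: φ=-45°, α=330°
  direction (0.8660, -0.5000); cell (3,3); t to first gridline: x 0.2078, y 0.3800 (then +1.1547 / +2.0000)
    (4,3) via x @ 0.2078  # hit
  → r_2 = 0.2078
beam 3: φ=45°, α=60°
  direction (0.5000, 0.8660); cell (3,3); t to first gridline: x 0.3600, y 0.9353 (then +2.0000 / +1.1547)
    (4,3) via x @ 0.3600  # hit
  → r_3 = 0.3600
beam 4: φ=135°, α=150°
  direction (-0.8660, 0.5000); cell (3,3); t to first gridline: x 0.9469, y 1.6200 (then +1.1547 / +2.0000)
    (2,3) via x @ 0.9469
    (2,4) via y @ 1.6200
    (1,4) via x @ 2.1016
    (0,4) via x @ 3.2563  # hit
  → r_4 = 3.2563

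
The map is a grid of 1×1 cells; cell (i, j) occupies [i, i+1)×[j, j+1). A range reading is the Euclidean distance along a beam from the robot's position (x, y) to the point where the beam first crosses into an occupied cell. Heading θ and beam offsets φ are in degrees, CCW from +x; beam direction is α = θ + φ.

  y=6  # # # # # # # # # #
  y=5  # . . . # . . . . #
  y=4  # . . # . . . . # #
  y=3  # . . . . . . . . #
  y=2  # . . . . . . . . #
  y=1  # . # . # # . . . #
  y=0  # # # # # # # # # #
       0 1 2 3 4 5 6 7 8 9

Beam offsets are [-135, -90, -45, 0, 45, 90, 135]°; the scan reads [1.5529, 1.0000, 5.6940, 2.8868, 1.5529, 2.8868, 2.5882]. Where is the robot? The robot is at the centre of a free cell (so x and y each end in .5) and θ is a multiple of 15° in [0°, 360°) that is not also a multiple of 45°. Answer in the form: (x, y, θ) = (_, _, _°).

The pose lattice has 34·16 = 544 candidates. Test each by forward raycasting.
  (2.5, 5.5, 60°): beam 1 = 4.6587 ≠ 1.5529 ✗
  (8.5, 5.5, 300°): beam 1 = 1.9319 ≠ 1.5529 ✗
  (1.5, 4.5, 345°): beam 1 = 0.5774 ≠ 1.5529 ✗
  (8.5, 2.5, 60°): beam 2 = 0.5774 ≠ 1.0000 ✗
  …
  (3.5, 2.5, 60°): r_1=1.5529, r_2=1.0000, r_3=5.6940, r_4=2.8868, r_5=1.5529, r_6=2.8868, r_7=2.5882 — all match ✓
No second candidate reproduces the full scan.

(x, y, θ) = (3.5, 2.5, 60°)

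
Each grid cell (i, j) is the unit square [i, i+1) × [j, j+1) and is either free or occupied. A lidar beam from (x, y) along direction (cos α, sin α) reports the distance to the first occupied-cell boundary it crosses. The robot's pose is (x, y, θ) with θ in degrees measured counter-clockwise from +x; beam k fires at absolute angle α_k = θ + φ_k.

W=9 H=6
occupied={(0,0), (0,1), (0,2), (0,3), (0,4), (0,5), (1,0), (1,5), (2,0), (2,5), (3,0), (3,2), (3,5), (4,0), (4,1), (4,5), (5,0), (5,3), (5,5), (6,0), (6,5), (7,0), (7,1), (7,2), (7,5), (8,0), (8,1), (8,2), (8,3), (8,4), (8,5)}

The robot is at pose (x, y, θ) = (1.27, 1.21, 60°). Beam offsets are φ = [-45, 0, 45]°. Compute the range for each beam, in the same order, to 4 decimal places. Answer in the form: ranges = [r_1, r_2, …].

beam 1: φ=-45°, α=15°
  direction (0.9659, 0.2588); cell (1,1); t to first gridline: x 0.7558, y 3.0523 (then +1.0353 / +3.8637)
    (2,1) via x @ 0.7558
    (3,1) via x @ 1.7910
    (4,1) via x @ 2.8263  # hit
  → r_1 = 2.8263
beam 2: φ=0°, α=60°
  direction (0.5000, 0.8660); cell (1,1); t to first gridline: x 1.4600, y 0.9122 (then +2.0000 / +1.1547)
    (1,2) via y @ 0.9122
    (2,2) via x @ 1.4600
    (2,3) via y @ 2.0669
    (2,4) via y @ 3.2216
    (3,4) via x @ 3.4600
    (3,5) via y @ 4.3763  # hit
  → r_2 = 4.3763
beam 3: φ=45°, α=105°
  direction (-0.2588, 0.9659); cell (1,1); t to first gridline: x 1.0432, y 0.8179 (then +3.8637 / +1.0353)
    (1,2) via y @ 0.8179
    (0,2) via x @ 1.0432  # hit
  → r_3 = 1.0432

ranges = [2.8263, 4.3763, 1.0432]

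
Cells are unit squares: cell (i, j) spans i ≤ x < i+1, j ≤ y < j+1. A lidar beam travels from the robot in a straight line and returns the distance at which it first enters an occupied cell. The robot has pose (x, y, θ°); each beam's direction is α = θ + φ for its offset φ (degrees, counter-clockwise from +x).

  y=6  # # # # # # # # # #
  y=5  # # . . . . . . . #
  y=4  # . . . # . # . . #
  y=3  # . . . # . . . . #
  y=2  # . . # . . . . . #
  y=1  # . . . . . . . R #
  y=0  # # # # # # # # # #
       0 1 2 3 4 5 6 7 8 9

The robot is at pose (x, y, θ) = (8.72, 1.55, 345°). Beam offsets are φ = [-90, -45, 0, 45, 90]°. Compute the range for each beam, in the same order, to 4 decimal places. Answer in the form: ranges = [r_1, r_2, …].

ranges = [0.5694, 0.5600, 0.2899, 0.3233, 1.0818]

beam 1: φ=-90°, α=255°
  direction (-0.2588, -0.9659); cell (8,1); t to first gridline: x 2.7819, y 0.5694 (then +3.8637 / +1.0353)
    (8,0) via y @ 0.5694  # hit
  → r_1 = 0.5694
beam 2: φ=-45°, α=300°
  direction (0.5000, -0.8660); cell (8,1); t to first gridline: x 0.5600, y 0.6351 (then +2.0000 / +1.1547)
    (9,1) via x @ 0.5600  # hit
  → r_2 = 0.5600
beam 3: φ=0°, α=345°
  direction (0.9659, -0.2588); cell (8,1); t to first gridline: x 0.2899, y 2.1250 (then +1.0353 / +3.8637)
    (9,1) via x @ 0.2899  # hit
  → r_3 = 0.2899
beam 4: φ=45°, α=30°
  direction (0.8660, 0.5000); cell (8,1); t to first gridline: x 0.3233, y 0.9000 (then +1.1547 / +2.0000)
    (9,1) via x @ 0.3233  # hit
  → r_4 = 0.3233
beam 5: φ=90°, α=75°
  direction (0.2588, 0.9659); cell (8,1); t to first gridline: x 1.0818, y 0.4659 (then +3.8637 / +1.0353)
    (8,2) via y @ 0.4659
    (9,2) via x @ 1.0818  # hit
  → r_5 = 1.0818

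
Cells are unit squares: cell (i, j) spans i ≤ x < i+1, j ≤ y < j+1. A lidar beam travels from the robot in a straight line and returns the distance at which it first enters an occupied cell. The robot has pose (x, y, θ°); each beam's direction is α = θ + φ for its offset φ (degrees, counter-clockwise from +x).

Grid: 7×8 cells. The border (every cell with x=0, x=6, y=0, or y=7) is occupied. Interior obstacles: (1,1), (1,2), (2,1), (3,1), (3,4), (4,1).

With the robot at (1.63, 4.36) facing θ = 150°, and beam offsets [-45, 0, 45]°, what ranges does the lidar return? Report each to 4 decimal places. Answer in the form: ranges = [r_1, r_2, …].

ranges = [2.4341, 0.7275, 0.6522]

beam 1: φ=-45°, α=105°
  cosα=-0.2588 sinα=0.9659 | (1,4) | tMaxX 2.4341 tMaxY 0.6626 | tΔX 3.8637 tΔY 1.0353
    t=0.6626 [y] (1,5)
    t=1.6979 [y] (1,6)
    t=2.4341 [x] (0,6) — stop
  → r_1 = 2.4341
beam 2: φ=0°, α=150°
  cosα=-0.8660 sinα=0.5000 | (1,4) | tMaxX 0.7275 tMaxY 1.2800 | tΔX 1.1547 tΔY 2.0000
    t=0.7275 [x] (0,4) — stop
  → r_2 = 0.7275
beam 3: φ=45°, α=195°
  cosα=-0.9659 sinα=-0.2588 | (1,4) | tMaxX 0.6522 tMaxY 1.3909 | tΔX 1.0353 tΔY 3.8637
    t=0.6522 [x] (0,4) — stop
  → r_3 = 0.6522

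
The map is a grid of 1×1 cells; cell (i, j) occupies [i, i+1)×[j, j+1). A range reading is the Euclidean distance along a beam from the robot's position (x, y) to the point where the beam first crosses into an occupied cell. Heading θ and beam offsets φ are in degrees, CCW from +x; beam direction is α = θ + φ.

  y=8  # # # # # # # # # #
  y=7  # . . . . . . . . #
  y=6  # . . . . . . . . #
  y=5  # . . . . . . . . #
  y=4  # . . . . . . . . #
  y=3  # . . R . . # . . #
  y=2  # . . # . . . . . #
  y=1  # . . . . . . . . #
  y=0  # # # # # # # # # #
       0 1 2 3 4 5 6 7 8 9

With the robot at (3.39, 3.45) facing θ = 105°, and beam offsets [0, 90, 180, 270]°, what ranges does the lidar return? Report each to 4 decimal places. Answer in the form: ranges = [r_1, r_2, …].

ranges = [4.7105, 2.4743, 0.4659, 5.8079]

beam 1: φ=0°, α=105°
  direction (-0.2588, 0.9659); cell (3,3); t to first gridline: x 1.5068, y 0.5694 (then +3.8637 / +1.0353)
    (3,4) via y @ 0.5694
    (2,4) via x @ 1.5068
    (2,5) via y @ 1.6047
    (2,6) via y @ 2.6400
    (2,7) via y @ 3.6752
    (2,8) via y @ 4.7105  # hit
  → r_1 = 4.7105
beam 2: φ=90°, α=195°
  direction (-0.9659, -0.2588); cell (3,3); t to first gridline: x 0.4038, y 1.7387 (then +1.0353 / +3.8637)
    (2,3) via x @ 0.4038
    (1,3) via x @ 1.4390
    (1,2) via y @ 1.7387
    (0,2) via x @ 2.4743  # hit
  → r_2 = 2.4743
beam 3: φ=180°, α=285°
  direction (0.2588, -0.9659); cell (3,3); t to first gridline: x 2.3569, y 0.4659 (then +3.8637 / +1.0353)
    (3,2) via y @ 0.4659  # hit
  → r_3 = 0.4659
beam 4: φ=270°, α=15°
  direction (0.9659, 0.2588); cell (3,3); t to first gridline: x 0.6315, y 2.1250 (then +1.0353 / +3.8637)
    (4,3) via x @ 0.6315
    (5,3) via x @ 1.6668
    (5,4) via y @ 2.1250
    (6,4) via x @ 2.7021
    (7,4) via x @ 3.7373
    (8,4) via x @ 4.7726
    (9,4) via x @ 5.8079  # hit
  → r_4 = 5.8079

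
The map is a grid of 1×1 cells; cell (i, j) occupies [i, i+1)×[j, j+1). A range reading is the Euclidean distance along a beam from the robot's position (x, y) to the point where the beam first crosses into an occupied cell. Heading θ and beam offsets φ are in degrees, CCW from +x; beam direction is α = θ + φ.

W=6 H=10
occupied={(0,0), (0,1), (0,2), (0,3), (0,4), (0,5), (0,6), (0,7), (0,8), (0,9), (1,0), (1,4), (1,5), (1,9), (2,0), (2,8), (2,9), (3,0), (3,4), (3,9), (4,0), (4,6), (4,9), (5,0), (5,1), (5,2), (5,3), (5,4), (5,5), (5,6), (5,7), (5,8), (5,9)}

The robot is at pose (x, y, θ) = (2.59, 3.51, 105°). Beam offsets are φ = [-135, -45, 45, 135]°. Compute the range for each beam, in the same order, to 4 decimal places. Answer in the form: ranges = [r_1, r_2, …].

beam 1: φ=-135°, α=330°
  dir = (cos 330°, sin 330°) = (0.8660, -0.5000); from cell (2,3)
  next x-line at t=0.4734, next y-line at t=1.0200; Δt_x=1.1547, Δt_y=2.0000
    x: enter (3,3) at t=0.4734
    y: enter (3,2) at t=1.0200
    x: enter (4,2) at t=1.6281
    x: enter (5,2) at t=2.7828 ← occupied
  → r_1 = 2.7828
beam 2: φ=-45°, α=60°
  dir = (cos 60°, sin 60°) = (0.5000, 0.8660); from cell (2,3)
  next x-line at t=0.8200, next y-line at t=0.5658; Δt_x=2.0000, Δt_y=1.1547
    y: enter (2,4) at t=0.5658
    x: enter (3,4) at t=0.8200 ← occupied
  → r_2 = 0.8200
beam 3: φ=45°, α=150°
  dir = (cos 150°, sin 150°) = (-0.8660, 0.5000); from cell (2,3)
  next x-line at t=0.6813, next y-line at t=0.9800; Δt_x=1.1547, Δt_y=2.0000
    x: enter (1,3) at t=0.6813
    y: enter (1,4) at t=0.9800 ← occupied
  → r_3 = 0.9800
beam 4: φ=135°, α=240°
  dir = (cos 240°, sin 240°) = (-0.5000, -0.8660); from cell (2,3)
  next x-line at t=1.1800, next y-line at t=0.5889; Δt_x=2.0000, Δt_y=1.1547
    y: enter (2,2) at t=0.5889
    x: enter (1,2) at t=1.1800
    y: enter (1,1) at t=1.7436
    y: enter (1,0) at t=2.8983 ← occupied
  → r_4 = 2.8983

ranges = [2.7828, 0.8200, 0.9800, 2.8983]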